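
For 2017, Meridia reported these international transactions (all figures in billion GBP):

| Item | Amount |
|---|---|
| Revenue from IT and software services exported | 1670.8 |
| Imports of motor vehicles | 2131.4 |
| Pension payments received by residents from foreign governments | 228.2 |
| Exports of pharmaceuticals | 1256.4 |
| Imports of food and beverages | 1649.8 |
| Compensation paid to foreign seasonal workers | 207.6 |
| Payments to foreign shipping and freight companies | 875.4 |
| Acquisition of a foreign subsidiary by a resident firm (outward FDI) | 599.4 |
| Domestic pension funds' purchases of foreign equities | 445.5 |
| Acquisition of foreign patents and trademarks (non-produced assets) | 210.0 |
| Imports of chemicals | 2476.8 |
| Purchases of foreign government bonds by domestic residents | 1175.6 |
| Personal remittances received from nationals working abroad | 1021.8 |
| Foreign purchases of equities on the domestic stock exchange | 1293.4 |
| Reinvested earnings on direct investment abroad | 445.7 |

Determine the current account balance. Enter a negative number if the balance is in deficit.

Goods: -2131.4 - 2476.8 - 1649.8 + 1256.4 = -5001.6
Services: 1670.8 - 875.4 = 795.4
Primary income: 445.7 - 207.6 = 238.1
Secondary income: 228.2 + 1021.8 = 1250.0
Current account = (-5001.6) + 795.4 + 238.1 + 1250.0 = -2718.1
(Excluded from the current account — financial account: acquisition of a foreign subsidiary by a resident firm (outward FDI) 599.4, domestic pension funds' purchases of foreign equities 445.5, purchases of foreign government bonds by domestic residents 1175.6, foreign purchases of equities on the domestic stock exchange 1293.4; capital account: acquisition of foreign patents and trademarks (non-produced assets) 210.0.)

-2718.1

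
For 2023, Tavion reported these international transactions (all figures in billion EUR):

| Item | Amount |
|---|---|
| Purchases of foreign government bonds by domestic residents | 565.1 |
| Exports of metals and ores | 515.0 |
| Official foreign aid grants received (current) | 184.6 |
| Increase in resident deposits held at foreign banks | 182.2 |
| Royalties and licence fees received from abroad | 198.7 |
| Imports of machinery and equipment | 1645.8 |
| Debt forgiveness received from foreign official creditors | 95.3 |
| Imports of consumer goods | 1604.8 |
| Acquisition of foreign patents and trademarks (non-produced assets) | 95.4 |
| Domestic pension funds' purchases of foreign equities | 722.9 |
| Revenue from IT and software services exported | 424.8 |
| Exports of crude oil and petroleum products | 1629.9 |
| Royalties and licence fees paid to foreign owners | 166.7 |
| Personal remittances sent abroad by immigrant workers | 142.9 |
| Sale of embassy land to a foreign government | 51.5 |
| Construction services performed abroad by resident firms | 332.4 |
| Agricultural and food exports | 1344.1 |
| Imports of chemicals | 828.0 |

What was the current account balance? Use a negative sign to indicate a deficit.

241.3

Goods: 1629.9 - 828.0 + 515.0 - 1604.8 + 1344.1 - 1645.8 = -589.6
Services: 198.7 + 332.4 + 424.8 - 166.7 = 789.2
Secondary income: 184.6 - 142.9 = 41.7
Current account = (-589.6) + 789.2 + 41.7 = 241.3
(Excluded from the current account — financial account: purchases of foreign government bonds by domestic residents 565.1, increase in resident deposits held at foreign banks 182.2, domestic pension funds' purchases of foreign equities 722.9; capital account: debt forgiveness received from foreign official creditors 95.3, acquisition of foreign patents and trademarks (non-produced assets) 95.4, sale of embassy land to a foreign government 51.5.)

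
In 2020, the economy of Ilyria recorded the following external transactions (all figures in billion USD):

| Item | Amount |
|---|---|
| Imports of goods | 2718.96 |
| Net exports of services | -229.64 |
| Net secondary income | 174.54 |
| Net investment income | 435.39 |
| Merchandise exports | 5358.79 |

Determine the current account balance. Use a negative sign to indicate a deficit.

Goods balance = 5358.79 - 2718.96 = 2639.83
Services balance = -229.64
Trade balance (goods + services) = 2639.83 + (-229.64) = 2410.19
Net primary income = 435.39
Net secondary income = 174.54
Current account = 2410.19 + 435.39 + 174.54 = 3020.12

3020.12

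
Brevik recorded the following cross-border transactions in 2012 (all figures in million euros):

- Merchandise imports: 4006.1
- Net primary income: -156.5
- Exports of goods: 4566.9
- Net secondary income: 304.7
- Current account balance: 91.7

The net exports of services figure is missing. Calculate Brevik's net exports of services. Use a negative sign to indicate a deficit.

Current account = goods balance + services balance + net primary income + net secondary income
Sum of the known components = 709.0
Net exports of services = CA - (known components) = 91.7 - 709.0 = -617.3

-617.3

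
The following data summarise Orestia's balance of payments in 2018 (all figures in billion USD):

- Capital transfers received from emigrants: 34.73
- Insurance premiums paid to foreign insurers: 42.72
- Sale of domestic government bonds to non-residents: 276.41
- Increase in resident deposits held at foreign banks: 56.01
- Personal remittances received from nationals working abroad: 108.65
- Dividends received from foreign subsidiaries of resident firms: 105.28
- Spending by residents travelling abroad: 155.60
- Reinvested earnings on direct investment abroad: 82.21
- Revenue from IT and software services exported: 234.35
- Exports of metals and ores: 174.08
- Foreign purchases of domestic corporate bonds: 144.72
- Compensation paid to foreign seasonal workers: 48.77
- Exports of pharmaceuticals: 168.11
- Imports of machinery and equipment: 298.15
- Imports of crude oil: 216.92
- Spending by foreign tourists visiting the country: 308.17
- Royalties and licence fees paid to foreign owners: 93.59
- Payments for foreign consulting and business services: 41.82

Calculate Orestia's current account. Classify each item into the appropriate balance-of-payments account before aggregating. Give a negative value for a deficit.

Goods: -216.92 + 168.11 - 298.15 + 174.08 = -172.88
Services: -155.60 - 93.59 + 308.17 - 41.82 + 234.35 - 42.72 = 208.79
Primary income: 82.21 - 48.77 + 105.28 = 138.72
Secondary income: 108.65
Current account = (-172.88) + 208.79 + 138.72 + 108.65 = 283.28
(Excluded from the current account — capital account: capital transfers received from emigrants 34.73; financial account: sale of domestic government bonds to non-residents 276.41, increase in resident deposits held at foreign banks 56.01, foreign purchases of domestic corporate bonds 144.72.)

283.28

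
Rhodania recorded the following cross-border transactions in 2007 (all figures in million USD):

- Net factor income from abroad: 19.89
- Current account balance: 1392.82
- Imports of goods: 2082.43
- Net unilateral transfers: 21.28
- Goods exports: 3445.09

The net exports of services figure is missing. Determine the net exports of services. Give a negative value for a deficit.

Current account = goods balance + services balance + net primary income + net secondary income
Sum of the known components = 1403.83
Net exports of services = CA - (known components) = 1392.82 - 1403.83 = -11.01

-11.01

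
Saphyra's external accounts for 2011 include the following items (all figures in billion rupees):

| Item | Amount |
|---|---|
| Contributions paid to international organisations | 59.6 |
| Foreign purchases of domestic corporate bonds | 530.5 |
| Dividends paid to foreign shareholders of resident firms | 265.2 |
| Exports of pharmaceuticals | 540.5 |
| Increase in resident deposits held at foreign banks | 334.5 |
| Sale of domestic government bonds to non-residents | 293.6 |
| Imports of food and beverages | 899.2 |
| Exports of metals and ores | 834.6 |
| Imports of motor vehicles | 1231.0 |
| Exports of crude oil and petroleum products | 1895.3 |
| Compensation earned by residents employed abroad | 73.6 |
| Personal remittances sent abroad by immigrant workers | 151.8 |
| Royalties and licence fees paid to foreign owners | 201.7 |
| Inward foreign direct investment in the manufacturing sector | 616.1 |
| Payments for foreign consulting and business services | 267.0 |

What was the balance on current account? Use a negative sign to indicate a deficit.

268.5

Goods: -1231.0 + 540.5 - 899.2 + 834.6 + 1895.3 = 1140.2
Services: -267.0 - 201.7 = -468.7
Primary income: 73.6 - 265.2 = -191.6
Secondary income: -59.6 - 151.8 = -211.4
Current account = 1140.2 + (-468.7) + (-191.6) + (-211.4) = 268.5
(Excluded from the current account — financial account: foreign purchases of domestic corporate bonds 530.5, increase in resident deposits held at foreign banks 334.5, sale of domestic government bonds to non-residents 293.6, inward foreign direct investment in the manufacturing sector 616.1.)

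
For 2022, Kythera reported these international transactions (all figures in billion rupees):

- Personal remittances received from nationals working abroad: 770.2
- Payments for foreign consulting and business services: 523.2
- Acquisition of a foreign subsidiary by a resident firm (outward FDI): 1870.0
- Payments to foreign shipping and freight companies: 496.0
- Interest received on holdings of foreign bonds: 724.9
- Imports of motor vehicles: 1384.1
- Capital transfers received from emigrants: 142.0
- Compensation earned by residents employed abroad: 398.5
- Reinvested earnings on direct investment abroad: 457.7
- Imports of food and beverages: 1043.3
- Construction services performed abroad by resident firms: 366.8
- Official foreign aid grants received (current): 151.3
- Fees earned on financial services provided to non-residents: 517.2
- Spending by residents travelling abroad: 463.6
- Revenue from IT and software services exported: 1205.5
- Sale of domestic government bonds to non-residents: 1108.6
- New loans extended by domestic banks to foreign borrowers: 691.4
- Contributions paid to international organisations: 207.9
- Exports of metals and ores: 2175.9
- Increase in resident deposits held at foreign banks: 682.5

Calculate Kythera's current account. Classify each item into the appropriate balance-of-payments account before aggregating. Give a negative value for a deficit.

2649.9

Goods: -1384.1 + 2175.9 - 1043.3 = -251.5
Services: -496.0 - 463.6 + 517.2 - 523.2 + 1205.5 + 366.8 = 606.7
Primary income: 724.9 + 457.7 + 398.5 = 1581.1
Secondary income: 770.2 - 207.9 + 151.3 = 713.6
Current account = (-251.5) + 606.7 + 1581.1 + 713.6 = 2649.9
(Excluded from the current account — financial account: acquisition of a foreign subsidiary by a resident firm (outward FDI) 1870.0, sale of domestic government bonds to non-residents 1108.6, new loans extended by domestic banks to foreign borrowers 691.4, increase in resident deposits held at foreign banks 682.5; capital account: capital transfers received from emigrants 142.0.)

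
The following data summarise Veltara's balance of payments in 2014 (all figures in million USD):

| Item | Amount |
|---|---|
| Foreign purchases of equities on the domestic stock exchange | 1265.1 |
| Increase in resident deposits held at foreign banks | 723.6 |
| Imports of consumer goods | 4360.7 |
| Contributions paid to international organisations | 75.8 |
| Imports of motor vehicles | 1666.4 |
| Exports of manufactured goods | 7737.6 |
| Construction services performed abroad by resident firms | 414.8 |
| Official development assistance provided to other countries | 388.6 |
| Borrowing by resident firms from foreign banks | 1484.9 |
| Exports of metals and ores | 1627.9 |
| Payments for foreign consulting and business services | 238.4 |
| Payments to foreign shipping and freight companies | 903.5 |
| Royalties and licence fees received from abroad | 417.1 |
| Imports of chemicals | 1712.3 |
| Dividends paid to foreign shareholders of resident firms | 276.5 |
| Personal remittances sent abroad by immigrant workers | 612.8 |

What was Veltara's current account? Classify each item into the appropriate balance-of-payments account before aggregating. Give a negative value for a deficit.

-37.6

Goods: 1627.9 + 7737.6 - 1666.4 - 4360.7 - 1712.3 = 1626.1
Services: -238.4 - 903.5 + 417.1 + 414.8 = -310.0
Primary income: -276.5
Secondary income: -388.6 - 75.8 - 612.8 = -1077.2
Current account = 1626.1 + (-310.0) + (-276.5) + (-1077.2) = -37.6
(Excluded from the current account — financial account: foreign purchases of equities on the domestic stock exchange 1265.1, increase in resident deposits held at foreign banks 723.6, borrowing by resident firms from foreign banks 1484.9.)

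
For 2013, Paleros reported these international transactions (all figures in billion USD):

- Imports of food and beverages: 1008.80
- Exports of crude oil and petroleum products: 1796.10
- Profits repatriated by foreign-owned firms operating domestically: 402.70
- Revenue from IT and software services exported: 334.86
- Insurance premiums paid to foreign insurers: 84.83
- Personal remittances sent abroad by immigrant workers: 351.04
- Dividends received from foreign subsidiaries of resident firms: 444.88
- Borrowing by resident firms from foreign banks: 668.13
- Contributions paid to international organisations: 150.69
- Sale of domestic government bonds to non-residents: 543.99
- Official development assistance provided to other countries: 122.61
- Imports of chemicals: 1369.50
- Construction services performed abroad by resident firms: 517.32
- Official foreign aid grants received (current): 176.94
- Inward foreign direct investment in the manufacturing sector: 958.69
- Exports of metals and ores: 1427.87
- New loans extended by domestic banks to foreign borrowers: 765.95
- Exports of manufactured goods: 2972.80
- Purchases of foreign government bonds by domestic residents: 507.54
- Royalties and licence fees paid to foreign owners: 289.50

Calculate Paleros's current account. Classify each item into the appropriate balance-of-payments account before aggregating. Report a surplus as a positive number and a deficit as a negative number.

Goods: 2972.80 - 1369.50 + 1796.10 - 1008.80 + 1427.87 = 3818.47
Services: 334.86 - 289.50 - 84.83 + 517.32 = 477.85
Primary income: 444.88 - 402.70 = 42.18
Secondary income: 176.94 - 150.69 - 351.04 - 122.61 = -447.40
Current account = 3818.47 + 477.85 + 42.18 + (-447.40) = 3891.10
(Excluded from the current account — financial account: borrowing by resident firms from foreign banks 668.13, sale of domestic government bonds to non-residents 543.99, inward foreign direct investment in the manufacturing sector 958.69, new loans extended by domestic banks to foreign borrowers 765.95, purchases of foreign government bonds by domestic residents 507.54.)

3891.10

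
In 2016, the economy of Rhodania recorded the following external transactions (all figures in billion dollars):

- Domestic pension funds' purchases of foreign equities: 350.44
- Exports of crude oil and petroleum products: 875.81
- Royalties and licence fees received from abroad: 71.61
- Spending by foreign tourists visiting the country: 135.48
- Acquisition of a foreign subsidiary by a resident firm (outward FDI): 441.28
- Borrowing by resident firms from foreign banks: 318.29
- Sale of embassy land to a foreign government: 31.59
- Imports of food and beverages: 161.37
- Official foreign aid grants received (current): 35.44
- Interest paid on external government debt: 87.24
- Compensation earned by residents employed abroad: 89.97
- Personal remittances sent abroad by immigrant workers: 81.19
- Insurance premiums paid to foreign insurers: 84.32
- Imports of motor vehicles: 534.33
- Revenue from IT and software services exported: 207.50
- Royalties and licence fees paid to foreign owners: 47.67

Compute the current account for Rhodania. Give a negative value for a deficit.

419.69

Goods: -534.33 - 161.37 + 875.81 = 180.11
Services: -47.67 - 84.32 + 207.50 + 135.48 + 71.61 = 282.60
Primary income: -87.24 + 89.97 = 2.73
Secondary income: 35.44 - 81.19 = -45.75
Current account = 180.11 + 282.60 + 2.73 + (-45.75) = 419.69
(Excluded from the current account — financial account: domestic pension funds' purchases of foreign equities 350.44, acquisition of a foreign subsidiary by a resident firm (outward FDI) 441.28, borrowing by resident firms from foreign banks 318.29; capital account: sale of embassy land to a foreign government 31.59.)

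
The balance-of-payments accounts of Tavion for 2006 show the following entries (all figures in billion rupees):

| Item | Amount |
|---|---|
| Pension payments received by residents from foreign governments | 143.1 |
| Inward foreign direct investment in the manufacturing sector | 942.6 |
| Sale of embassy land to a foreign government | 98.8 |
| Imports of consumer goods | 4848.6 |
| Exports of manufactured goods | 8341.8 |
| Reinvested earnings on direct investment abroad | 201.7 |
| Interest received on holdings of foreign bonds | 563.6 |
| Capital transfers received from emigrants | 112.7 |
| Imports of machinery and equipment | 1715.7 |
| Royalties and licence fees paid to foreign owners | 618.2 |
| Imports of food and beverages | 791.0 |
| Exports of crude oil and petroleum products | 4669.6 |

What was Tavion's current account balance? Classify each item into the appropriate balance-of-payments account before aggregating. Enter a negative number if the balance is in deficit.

5946.3

Goods: -791.0 - 4848.6 - 1715.7 + 4669.6 + 8341.8 = 5656.1
Services: -618.2
Primary income: 201.7 + 563.6 = 765.3
Secondary income: 143.1
Current account = 5656.1 + (-618.2) + 765.3 + 143.1 = 5946.3
(Excluded from the current account — financial account: inward foreign direct investment in the manufacturing sector 942.6; capital account: sale of embassy land to a foreign government 98.8, capital transfers received from emigrants 112.7.)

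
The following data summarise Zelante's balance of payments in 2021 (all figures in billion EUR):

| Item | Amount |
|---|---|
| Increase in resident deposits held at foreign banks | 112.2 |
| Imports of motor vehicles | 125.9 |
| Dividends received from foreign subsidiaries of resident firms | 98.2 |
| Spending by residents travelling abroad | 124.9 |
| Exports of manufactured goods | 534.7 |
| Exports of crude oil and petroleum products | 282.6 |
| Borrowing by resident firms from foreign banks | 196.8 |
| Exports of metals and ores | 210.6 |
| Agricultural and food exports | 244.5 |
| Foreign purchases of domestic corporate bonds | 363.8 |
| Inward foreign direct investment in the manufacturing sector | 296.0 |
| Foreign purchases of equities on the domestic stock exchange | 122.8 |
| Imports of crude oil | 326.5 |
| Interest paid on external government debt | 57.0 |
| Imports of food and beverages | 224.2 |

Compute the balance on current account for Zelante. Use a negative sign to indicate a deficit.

Goods: -326.5 - 125.9 + 534.7 - 224.2 + 210.6 + 244.5 + 282.6 = 595.8
Services: -124.9
Primary income: 98.2 - 57.0 = 41.2
Current account = 595.8 + (-124.9) + 41.2 = 512.1
(Excluded from the current account — financial account: increase in resident deposits held at foreign banks 112.2, borrowing by resident firms from foreign banks 196.8, foreign purchases of domestic corporate bonds 363.8, inward foreign direct investment in the manufacturing sector 296.0, foreign purchases of equities on the domestic stock exchange 122.8.)

512.1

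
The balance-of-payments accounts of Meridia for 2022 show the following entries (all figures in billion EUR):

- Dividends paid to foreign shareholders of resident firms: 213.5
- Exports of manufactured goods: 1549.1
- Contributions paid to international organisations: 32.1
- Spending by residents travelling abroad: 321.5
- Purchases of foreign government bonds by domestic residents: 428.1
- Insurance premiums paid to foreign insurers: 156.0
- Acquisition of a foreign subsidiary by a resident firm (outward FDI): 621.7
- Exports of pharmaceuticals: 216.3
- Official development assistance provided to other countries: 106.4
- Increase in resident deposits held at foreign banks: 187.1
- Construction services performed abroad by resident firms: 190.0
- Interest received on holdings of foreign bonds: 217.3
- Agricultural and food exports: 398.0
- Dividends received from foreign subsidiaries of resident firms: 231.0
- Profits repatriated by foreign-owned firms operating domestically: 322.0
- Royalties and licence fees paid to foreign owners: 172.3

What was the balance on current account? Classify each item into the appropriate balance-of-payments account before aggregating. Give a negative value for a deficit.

Goods: 1549.1 + 398.0 + 216.3 = 2163.4
Services: 190.0 - 172.3 - 156.0 - 321.5 = -459.8
Primary income: 217.3 - 213.5 + 231.0 - 322.0 = -87.2
Secondary income: -32.1 - 106.4 = -138.5
Current account = 2163.4 + (-459.8) + (-87.2) + (-138.5) = 1477.9
(Excluded from the current account — financial account: purchases of foreign government bonds by domestic residents 428.1, acquisition of a foreign subsidiary by a resident firm (outward FDI) 621.7, increase in resident deposits held at foreign banks 187.1.)

1477.9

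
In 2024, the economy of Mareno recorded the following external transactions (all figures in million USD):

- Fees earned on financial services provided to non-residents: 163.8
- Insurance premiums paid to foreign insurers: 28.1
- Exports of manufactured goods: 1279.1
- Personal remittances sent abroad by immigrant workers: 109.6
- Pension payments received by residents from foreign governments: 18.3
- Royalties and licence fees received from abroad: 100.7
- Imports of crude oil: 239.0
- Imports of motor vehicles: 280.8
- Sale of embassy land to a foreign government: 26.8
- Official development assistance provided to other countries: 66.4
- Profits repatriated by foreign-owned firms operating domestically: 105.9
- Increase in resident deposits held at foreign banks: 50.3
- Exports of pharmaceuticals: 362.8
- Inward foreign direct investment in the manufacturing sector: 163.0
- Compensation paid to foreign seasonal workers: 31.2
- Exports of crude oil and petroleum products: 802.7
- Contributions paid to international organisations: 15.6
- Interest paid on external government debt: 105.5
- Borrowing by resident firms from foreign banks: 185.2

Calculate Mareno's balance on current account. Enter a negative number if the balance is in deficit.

Goods: -280.8 + 362.8 + 1279.1 + 802.7 - 239.0 = 1924.8
Services: 100.7 - 28.1 + 163.8 = 236.4
Primary income: -31.2 - 105.5 - 105.9 = -242.6
Secondary income: -66.4 - 15.6 + 18.3 - 109.6 = -173.3
Current account = 1924.8 + 236.4 + (-242.6) + (-173.3) = 1745.3
(Excluded from the current account — capital account: sale of embassy land to a foreign government 26.8; financial account: increase in resident deposits held at foreign banks 50.3, inward foreign direct investment in the manufacturing sector 163.0, borrowing by resident firms from foreign banks 185.2.)

1745.3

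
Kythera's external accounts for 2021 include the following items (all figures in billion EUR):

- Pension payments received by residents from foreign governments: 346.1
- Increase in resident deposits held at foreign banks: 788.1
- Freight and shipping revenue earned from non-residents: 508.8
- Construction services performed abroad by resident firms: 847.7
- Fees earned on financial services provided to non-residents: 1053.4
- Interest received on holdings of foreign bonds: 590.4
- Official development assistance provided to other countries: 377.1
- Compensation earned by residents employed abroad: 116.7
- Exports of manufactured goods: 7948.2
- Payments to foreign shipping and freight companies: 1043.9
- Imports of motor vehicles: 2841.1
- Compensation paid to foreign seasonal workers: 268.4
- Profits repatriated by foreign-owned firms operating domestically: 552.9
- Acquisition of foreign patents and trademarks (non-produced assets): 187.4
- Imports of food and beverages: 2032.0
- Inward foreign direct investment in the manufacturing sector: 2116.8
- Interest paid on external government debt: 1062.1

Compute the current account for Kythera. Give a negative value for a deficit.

Goods: 7948.2 - 2841.1 - 2032.0 = 3075.1
Services: 1053.4 - 1043.9 + 847.7 + 508.8 = 1366.0
Primary income: -1062.1 - 552.9 - 268.4 + 590.4 + 116.7 = -1176.3
Secondary income: -377.1 + 346.1 = -31.0
Current account = 3075.1 + 1366.0 + (-1176.3) + (-31.0) = 3233.8
(Excluded from the current account — financial account: increase in resident deposits held at foreign banks 788.1, inward foreign direct investment in the manufacturing sector 2116.8; capital account: acquisition of foreign patents and trademarks (non-produced assets) 187.4.)

3233.8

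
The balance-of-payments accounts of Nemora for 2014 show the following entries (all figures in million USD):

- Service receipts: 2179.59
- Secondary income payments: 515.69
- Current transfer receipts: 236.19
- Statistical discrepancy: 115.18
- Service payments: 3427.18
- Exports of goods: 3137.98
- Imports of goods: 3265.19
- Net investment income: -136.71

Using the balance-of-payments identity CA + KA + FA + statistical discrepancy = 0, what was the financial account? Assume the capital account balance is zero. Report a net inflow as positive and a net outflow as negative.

Goods balance = 3137.98 - 3265.19 = -127.21
Services balance = 2179.59 - 3427.18 = -1247.59
Trade balance (goods + services) = -127.21 + (-1247.59) = -1374.80
Net primary income = -136.71
Net secondary income = 236.19 - 515.69 = -279.50
Current account = -1374.80 + (-136.71) + (-279.50) = -1791.01
Financial account = -(-1791.01 + 115.18) = 1675.83

1675.83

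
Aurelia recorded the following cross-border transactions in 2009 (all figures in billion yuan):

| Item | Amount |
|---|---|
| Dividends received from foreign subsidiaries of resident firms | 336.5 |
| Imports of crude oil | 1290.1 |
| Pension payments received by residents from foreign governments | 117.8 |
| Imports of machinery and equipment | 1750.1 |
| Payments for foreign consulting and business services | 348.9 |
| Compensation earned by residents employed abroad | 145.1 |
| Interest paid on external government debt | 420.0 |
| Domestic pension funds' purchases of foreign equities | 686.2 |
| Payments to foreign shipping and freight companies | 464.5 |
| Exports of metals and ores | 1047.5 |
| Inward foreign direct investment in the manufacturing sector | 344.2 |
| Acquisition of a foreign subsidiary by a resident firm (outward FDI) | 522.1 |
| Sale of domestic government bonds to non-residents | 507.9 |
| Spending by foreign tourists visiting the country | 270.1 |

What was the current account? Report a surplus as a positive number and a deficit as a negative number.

Goods: -1750.1 - 1290.1 + 1047.5 = -1992.7
Services: -348.9 - 464.5 + 270.1 = -543.3
Primary income: 336.5 - 420.0 + 145.1 = 61.6
Secondary income: 117.8
Current account = (-1992.7) + (-543.3) + 61.6 + 117.8 = -2356.6
(Excluded from the current account — financial account: domestic pension funds' purchases of foreign equities 686.2, inward foreign direct investment in the manufacturing sector 344.2, acquisition of a foreign subsidiary by a resident firm (outward FDI) 522.1, sale of domestic government bonds to non-residents 507.9.)

-2356.6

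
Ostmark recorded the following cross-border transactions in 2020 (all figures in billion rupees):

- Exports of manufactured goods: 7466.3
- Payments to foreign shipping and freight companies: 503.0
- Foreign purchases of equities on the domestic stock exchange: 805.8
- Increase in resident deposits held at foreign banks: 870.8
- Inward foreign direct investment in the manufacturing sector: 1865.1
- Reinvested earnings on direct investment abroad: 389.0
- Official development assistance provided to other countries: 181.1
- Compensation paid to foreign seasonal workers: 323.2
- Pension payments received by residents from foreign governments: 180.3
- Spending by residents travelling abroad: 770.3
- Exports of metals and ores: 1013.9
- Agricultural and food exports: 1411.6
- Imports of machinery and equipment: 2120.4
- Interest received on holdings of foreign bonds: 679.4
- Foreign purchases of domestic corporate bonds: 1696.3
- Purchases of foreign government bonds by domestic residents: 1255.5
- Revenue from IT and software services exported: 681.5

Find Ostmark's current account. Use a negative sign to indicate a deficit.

Goods: 1013.9 + 7466.3 - 2120.4 + 1411.6 = 7771.4
Services: -770.3 + 681.5 - 503.0 = -591.8
Primary income: 389.0 + 679.4 - 323.2 = 745.2
Secondary income: -181.1 + 180.3 = -0.8
Current account = 7771.4 + (-591.8) + 745.2 + (-0.8) = 7924.0
(Excluded from the current account — financial account: foreign purchases of equities on the domestic stock exchange 805.8, increase in resident deposits held at foreign banks 870.8, inward foreign direct investment in the manufacturing sector 1865.1, foreign purchases of domestic corporate bonds 1696.3, purchases of foreign government bonds by domestic residents 1255.5.)

7924.0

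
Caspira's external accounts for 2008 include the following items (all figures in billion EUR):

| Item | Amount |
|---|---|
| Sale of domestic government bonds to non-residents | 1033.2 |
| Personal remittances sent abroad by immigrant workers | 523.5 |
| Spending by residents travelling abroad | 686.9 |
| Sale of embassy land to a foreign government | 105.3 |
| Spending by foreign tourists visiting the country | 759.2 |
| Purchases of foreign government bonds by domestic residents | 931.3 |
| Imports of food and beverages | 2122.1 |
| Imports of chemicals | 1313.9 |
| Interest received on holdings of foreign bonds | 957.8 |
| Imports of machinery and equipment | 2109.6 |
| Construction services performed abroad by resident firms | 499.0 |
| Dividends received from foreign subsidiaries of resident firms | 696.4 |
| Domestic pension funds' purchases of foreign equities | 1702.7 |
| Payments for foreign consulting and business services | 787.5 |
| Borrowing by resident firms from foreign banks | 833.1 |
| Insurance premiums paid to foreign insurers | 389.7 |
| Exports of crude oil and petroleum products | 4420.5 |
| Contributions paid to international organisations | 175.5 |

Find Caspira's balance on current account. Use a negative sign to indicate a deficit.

Goods: -2122.1 - 2109.6 - 1313.9 + 4420.5 = -1125.1
Services: -389.7 - 787.5 + 499.0 - 686.9 + 759.2 = -605.9
Primary income: 696.4 + 957.8 = 1654.2
Secondary income: -175.5 - 523.5 = -699.0
Current account = (-1125.1) + (-605.9) + 1654.2 + (-699.0) = -775.8
(Excluded from the current account — financial account: sale of domestic government bonds to non-residents 1033.2, purchases of foreign government bonds by domestic residents 931.3, domestic pension funds' purchases of foreign equities 1702.7, borrowing by resident firms from foreign banks 833.1; capital account: sale of embassy land to a foreign government 105.3.)

-775.8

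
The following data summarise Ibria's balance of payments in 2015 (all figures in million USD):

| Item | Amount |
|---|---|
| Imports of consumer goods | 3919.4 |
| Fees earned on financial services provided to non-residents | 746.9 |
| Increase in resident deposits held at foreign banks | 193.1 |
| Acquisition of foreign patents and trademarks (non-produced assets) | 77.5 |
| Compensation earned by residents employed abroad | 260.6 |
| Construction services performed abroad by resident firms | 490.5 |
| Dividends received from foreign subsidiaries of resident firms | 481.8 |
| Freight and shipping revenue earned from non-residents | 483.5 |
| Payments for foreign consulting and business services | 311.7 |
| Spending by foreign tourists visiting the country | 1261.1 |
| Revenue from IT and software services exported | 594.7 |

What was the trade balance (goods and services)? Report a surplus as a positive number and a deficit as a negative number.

-654.4

Goods: -3919.4
Services: 746.9 + 594.7 - 311.7 + 490.5 + 1261.1 + 483.5 = 3265.0
Trade balance = -3919.4 + 3265.0 = -654.4
(Excluded from the trade balance — financial account: increase in resident deposits held at foreign banks 193.1; capital account: acquisition of foreign patents and trademarks (non-produced assets) 77.5; primary income: compensation earned by residents employed abroad 260.6, dividends received from foreign subsidiaries of resident firms 481.8.)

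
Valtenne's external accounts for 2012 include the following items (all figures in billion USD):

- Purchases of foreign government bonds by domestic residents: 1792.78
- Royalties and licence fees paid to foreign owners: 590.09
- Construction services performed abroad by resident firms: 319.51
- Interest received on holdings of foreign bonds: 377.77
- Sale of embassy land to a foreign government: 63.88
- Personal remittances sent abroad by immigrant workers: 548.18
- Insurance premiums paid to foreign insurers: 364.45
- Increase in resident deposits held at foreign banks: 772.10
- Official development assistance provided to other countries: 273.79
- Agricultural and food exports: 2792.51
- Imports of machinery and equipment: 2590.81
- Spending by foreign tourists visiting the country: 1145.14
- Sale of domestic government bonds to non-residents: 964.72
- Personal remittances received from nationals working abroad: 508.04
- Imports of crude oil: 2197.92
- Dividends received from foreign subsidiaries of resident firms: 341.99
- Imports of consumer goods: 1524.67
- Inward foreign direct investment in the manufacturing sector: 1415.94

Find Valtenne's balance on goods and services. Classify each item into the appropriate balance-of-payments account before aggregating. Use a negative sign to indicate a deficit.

Goods: -1524.67 - 2197.92 + 2792.51 - 2590.81 = -3520.89
Services: -364.45 + 319.51 - 590.09 + 1145.14 = 510.11
Trade balance = -3520.89 + 510.11 = -3010.78
(Excluded from the trade balance — financial account: purchases of foreign government bonds by domestic residents 1792.78, increase in resident deposits held at foreign banks 772.10, sale of domestic government bonds to non-residents 964.72, inward foreign direct investment in the manufacturing sector 1415.94; primary income: interest received on holdings of foreign bonds 377.77, dividends received from foreign subsidiaries of resident firms 341.99; capital account: sale of embassy land to a foreign government 63.88; secondary income: personal remittances sent abroad by immigrant workers 548.18, official development assistance provided to other countries 273.79, personal remittances received from nationals working abroad 508.04.)

-3010.78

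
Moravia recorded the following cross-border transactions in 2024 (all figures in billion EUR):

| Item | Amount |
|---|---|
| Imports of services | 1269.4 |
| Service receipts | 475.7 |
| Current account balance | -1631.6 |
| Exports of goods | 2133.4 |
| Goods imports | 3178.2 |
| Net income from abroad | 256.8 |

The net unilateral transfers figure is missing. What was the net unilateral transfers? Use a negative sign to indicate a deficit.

Current account = goods balance + services balance + net primary income + net secondary income
Sum of the known components = -1581.7
Net unilateral transfers = CA - (known components) = -1631.6 - (-1581.7) = -49.9

-49.9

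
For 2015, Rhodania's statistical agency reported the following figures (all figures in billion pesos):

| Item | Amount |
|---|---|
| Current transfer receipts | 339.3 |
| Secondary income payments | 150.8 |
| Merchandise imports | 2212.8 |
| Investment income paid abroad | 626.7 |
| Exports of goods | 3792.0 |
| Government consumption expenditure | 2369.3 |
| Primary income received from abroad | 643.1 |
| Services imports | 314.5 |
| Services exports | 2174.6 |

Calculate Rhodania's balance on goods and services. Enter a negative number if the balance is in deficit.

Goods balance = 3792.0 - 2212.8 = 1579.2
Services balance = 2174.6 - 314.5 = 1860.1
Trade balance (goods + services) = 1579.2 + 1860.1 = 3439.3

3439.3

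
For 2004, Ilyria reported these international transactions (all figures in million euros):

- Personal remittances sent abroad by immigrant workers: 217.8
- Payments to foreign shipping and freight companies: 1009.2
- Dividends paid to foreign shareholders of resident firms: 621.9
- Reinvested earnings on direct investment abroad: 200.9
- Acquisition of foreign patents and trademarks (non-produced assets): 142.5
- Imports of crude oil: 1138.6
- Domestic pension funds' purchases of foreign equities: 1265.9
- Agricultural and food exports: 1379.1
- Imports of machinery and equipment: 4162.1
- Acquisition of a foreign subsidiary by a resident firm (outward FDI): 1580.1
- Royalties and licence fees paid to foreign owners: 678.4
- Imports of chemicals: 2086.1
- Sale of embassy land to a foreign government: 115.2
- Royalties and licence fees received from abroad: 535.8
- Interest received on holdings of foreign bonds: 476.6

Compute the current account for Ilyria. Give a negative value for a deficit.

Goods: -1138.6 + 1379.1 - 2086.1 - 4162.1 = -6007.7
Services: 535.8 - 1009.2 - 678.4 = -1151.8
Primary income: 476.6 + 200.9 - 621.9 = 55.6
Secondary income: -217.8
Current account = (-6007.7) + (-1151.8) + 55.6 + (-217.8) = -7321.7
(Excluded from the current account — capital account: acquisition of foreign patents and trademarks (non-produced assets) 142.5, sale of embassy land to a foreign government 115.2; financial account: domestic pension funds' purchases of foreign equities 1265.9, acquisition of a foreign subsidiary by a resident firm (outward FDI) 1580.1.)

-7321.7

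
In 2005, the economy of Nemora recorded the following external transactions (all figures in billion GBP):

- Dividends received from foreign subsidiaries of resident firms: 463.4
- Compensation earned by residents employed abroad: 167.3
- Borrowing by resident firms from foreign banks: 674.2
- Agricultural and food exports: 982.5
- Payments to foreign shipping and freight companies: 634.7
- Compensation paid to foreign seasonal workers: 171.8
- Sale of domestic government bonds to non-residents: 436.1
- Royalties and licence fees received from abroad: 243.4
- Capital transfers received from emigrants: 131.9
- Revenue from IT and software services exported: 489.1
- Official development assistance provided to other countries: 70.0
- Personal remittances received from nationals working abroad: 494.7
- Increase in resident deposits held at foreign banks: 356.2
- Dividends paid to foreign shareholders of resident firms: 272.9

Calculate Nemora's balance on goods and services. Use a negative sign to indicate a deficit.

1080.3

Goods: 982.5
Services: -634.7 + 489.1 + 243.4 = 97.8
Trade balance = 982.5 + 97.8 = 1080.3
(Excluded from the trade balance — primary income: dividends received from foreign subsidiaries of resident firms 463.4, compensation earned by residents employed abroad 167.3, compensation paid to foreign seasonal workers 171.8, dividends paid to foreign shareholders of resident firms 272.9; financial account: borrowing by resident firms from foreign banks 674.2, sale of domestic government bonds to non-residents 436.1, increase in resident deposits held at foreign banks 356.2; capital account: capital transfers received from emigrants 131.9; secondary income: official development assistance provided to other countries 70.0, personal remittances received from nationals working abroad 494.7.)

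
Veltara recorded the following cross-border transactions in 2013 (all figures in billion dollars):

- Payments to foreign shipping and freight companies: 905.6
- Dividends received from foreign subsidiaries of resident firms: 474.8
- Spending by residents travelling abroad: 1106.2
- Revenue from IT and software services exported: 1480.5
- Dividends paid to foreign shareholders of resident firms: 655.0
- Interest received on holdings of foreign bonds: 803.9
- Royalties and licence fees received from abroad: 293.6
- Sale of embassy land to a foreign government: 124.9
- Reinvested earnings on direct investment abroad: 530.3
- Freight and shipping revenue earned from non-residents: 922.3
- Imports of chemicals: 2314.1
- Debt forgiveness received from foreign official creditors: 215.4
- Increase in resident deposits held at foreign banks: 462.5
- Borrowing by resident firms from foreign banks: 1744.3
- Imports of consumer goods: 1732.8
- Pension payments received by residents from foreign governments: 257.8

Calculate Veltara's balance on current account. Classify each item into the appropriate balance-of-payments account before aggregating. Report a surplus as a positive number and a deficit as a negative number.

Goods: -1732.8 - 2314.1 = -4046.9
Services: 922.3 - 905.6 - 1106.2 + 1480.5 + 293.6 = 684.6
Primary income: 803.9 + 530.3 - 655.0 + 474.8 = 1154.0
Secondary income: 257.8
Current account = (-4046.9) + 684.6 + 1154.0 + 257.8 = -1950.5
(Excluded from the current account — capital account: sale of embassy land to a foreign government 124.9, debt forgiveness received from foreign official creditors 215.4; financial account: increase in resident deposits held at foreign banks 462.5, borrowing by resident firms from foreign banks 1744.3.)

-1950.5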